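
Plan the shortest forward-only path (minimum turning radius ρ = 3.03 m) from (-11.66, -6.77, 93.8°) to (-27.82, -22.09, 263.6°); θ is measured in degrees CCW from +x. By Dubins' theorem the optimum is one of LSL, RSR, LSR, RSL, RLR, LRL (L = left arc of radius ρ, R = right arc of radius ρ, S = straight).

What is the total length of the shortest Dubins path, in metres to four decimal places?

Let ψ = atan2(Δy, Δx) = atan2(-15.32, -16.16) = -136.5285° be the start→goal bearing.
Normalize: d = |goal − start| / ρ = 22.267645/3.03 = 7.349058, α = (θ_start − ψ) mod 360° = 230.3285° = 4.019991 rad, β = (θ_goal − ψ) mod 360° = 40.1285° = 0.700374 rad.
Common terms: sin α = -0.769717, cos α = -0.638385, sin β = 0.644504, cos β = 0.764601, cos(α−β) = -0.984196, d² = 54.008648. Work in radians in the unit-radius frame; every candidate has L = ρ·(t + p + q).
LSL: p² = 2 + d² − 2cos(α−β) + 2d(sin α − sin β) = 37.190655; p = √p² = 6.098414; φ = atan2(cos β − cos α, d + sin α − sin β) = 0.232137 rad; t = (φ − α) mod 2π = 2.495331 rad, q = (β − φ) mod 2π = 0.468238 rad → L = 3.03·(2.495331 + 6.098414 + 0.468238) = 3.03·9.061983 = 27.457809 m
RSR: p² = 2 + d² − 2cos(α−β) + 2d(sin β − sin α) = 78.763425; p = √p² = 8.874876; φ = atan2(cos α − cos β, d − sin α + sin β) = -0.158751 rad; t = (α − φ) mod 2π = 4.178742 rad, q = (φ − β) mod 2π = 5.424060 rad → L = 3.03·(4.178742 + 8.874876 + 5.424060) = 3.03·18.477678 = 55.987363 m
LSR: p² = d² − 2 + 2cos(α−β) + 2d(sin α + sin β) = 48.199860; p = √p² = 6.942612; φ = atan2(−cos α − cos β, d + sin α + sin β) − atan2(−2, p) = 0.263011 rad; t = (φ − α) mod 2π = 2.526206 rad, q = (φ − β) mod 2π = 5.845822 rad → L = 3.03·(2.526206 + 6.942612 + 5.845822) = 3.03·15.314640 = 46.403360 m
RSL: p² = d² − 2 + 2cos(α−β) − 2d(sin α + sin β) = 51.880655; p = √p² = 7.202823; φ = atan2(cos α + cos β, d − sin α − sin β) − atan2(2, p) = -0.253961 rad; t = (α − φ) mod 2π = 4.273951 rad, q = (β − φ) mod 2π = 0.954335 rad → L = 3.03·(4.273951 + 7.202823 + 0.954335) = 3.03·12.431109 = 37.666260 m
RLR: c = (6 − d² + 2cos(α−β) + 2d(sin α − sin β))/8 = -8.845428, |c| > 1 → infeasible
LRL: c = (6 − d² + 2cos(α−β) − 2d(sin α − sin β))/8 = -3.648832, |c| > 1 → infeasible
Shortest: LSL with L = 27.457809 m ≈ 27.4578 m

27.4578 m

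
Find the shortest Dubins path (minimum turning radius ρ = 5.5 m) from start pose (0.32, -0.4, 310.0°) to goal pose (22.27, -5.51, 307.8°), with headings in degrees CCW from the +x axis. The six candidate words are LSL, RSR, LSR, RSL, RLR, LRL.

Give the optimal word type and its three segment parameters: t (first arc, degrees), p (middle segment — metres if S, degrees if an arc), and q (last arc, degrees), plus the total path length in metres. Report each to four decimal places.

Let ψ = atan2(Δy, Δx) = atan2(-5.11, 21.95) = -13.1051° be the start→goal bearing.
Normalize: d = |goal − start| / ρ = 22.536961/5.5 = 4.097629, α = (θ_start − ψ) mod 360° = 323.1051° = 5.639248 rad, β = (θ_goal − ψ) mod 360° = 320.9051° = 5.600851 rad.
Common terms: sin α = -0.600349, cos α = 0.799738, sin β = -0.630606, cos β = 0.776103, cos(α−β) = 0.999263, d² = 16.790565. Work in radians in the unit-radius frame; every candidate has L = ρ·(t + p + q).
LSL: p² = 2 + d² − 2cos(α−β) + 2d(sin α − sin β) = 17.040009; p = √p² = 4.127955; φ = atan2(cos β − cos α, d + sin α − sin β) = -0.005726 rad; t = (φ − α) mod 2π = 0.638211 rad, q = (β − φ) mod 2π = 5.606577 rad → L = 5.5·(0.638211 + 4.127955 + 5.606577) = 5.5·10.372743 = 57.050085 m
RSR: p² = 2 + d² − 2cos(α−β) + 2d(sin β − sin α) = 16.544070; p = √p² = 4.067440; φ = atan2(cos α − cos β, d − sin α + sin β) = 0.005811 rad; t = (α − φ) mod 2π = 5.633438 rad, q = (φ − β) mod 2π = 0.688145 rad → L = 5.5·(5.633438 + 4.067440 + 0.688145) = 5.5·10.389023 = 57.139625 m
LSR: p² = d² − 2 + 2cos(α−β) + 2d(sin α + sin β) = 6.701099; p = √p² = 2.588648; φ = atan2(−cos α − cos β, d + sin α + sin β) − atan2(−2, p) = 0.155190 rad; t = (φ − α) mod 2π = 0.799127 rad, q = (φ − β) mod 2π = 0.837524 rad → L = 5.5·(0.799127 + 2.588648 + 0.837524) = 5.5·4.225300 = 23.239149 m
RSL: p² = d² − 2 + 2cos(α−β) − 2d(sin α + sin β) = 26.877083; p = √p² = 5.184311; φ = atan2(cos α + cos β, d − sin α − sin β) − atan2(2, p) = -0.080649 rad; t = (α − φ) mod 2π = 5.719898 rad, q = (β − φ) mod 2π = 5.681501 rad → L = 5.5·(5.719898 + 5.184311 + 5.681501) = 5.5·16.585710 = 91.221402 m
RLR: c = (6 − d² + 2cos(α−β) + 2d(sin α − sin β))/8 = -1.068009, |c| > 1 → infeasible
LRL: c = (6 − d² + 2cos(α−β) − 2d(sin α − sin β))/8 = -1.130001, |c| > 1 → infeasible
Shortest: LSR with L = 23.239149 m ≈ 23.2391 m
Convert LSR to answer units (arcs ×180/π): t = 0.799127·180/π = 45.7866°, p = ρ·p = 5.5·2.588648 = 14.2376 m, q = 0.837524·180/π = 47.9866°, L = 23.2391 m.

LSR: t = 45.7866°, p = 14.2376 m, q = 47.9866°, L = 23.2391 m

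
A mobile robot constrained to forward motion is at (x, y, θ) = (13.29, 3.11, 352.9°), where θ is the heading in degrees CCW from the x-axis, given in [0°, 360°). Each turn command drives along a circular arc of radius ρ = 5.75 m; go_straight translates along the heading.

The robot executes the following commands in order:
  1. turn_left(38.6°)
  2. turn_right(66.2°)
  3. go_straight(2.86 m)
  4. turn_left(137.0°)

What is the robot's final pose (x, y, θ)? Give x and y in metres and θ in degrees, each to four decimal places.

set_pose: (x, y, θ) = (13.2900, 3.1100, 352.9000°), ρ = 5.75
turn_left(38.6°): centre at ρ to the left, rotate +38.6° → (17.0051, 3.9132, 391.5000° ≡ 31.5000°)
turn_right(66.2°): centre at ρ to the right, rotate −66.2° → (23.2828, 3.7379, -34.7000° ≡ 325.3000°)
go_straight(2.86): x += 2.86·cos θ, y += 2.86·sin θ → (25.6341, 2.1097, 325.3000°)
turn_left(137.0°): centre at ρ to the left, rotate +137.0° → (34.5255, 8.0620, 462.3000° ≡ 102.3000°)

(34.5255, 8.0620, 102.3000°)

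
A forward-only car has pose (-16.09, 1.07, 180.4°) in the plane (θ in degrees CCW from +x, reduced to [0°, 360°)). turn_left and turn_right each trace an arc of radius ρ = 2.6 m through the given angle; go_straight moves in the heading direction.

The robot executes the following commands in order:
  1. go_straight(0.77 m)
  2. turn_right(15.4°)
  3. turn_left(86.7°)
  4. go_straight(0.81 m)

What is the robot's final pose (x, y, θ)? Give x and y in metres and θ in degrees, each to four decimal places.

set_pose: (x, y, θ) = (-16.0900, 1.0700, 180.4000°), ρ = 2.6
go_straight(0.77): x += 0.77·cos θ, y += 0.77·sin θ → (-16.8600, 1.0646, 180.4000°)
turn_right(15.4°): centre at ρ to the right, rotate −15.4° → (-17.5511, 1.1532, 165.0000°)
turn_left(86.7°): centre at ρ to the left, rotate +86.7° → (-20.6925, -0.5419, 251.7000°)
go_straight(0.81): x += 0.81·cos θ, y += 0.81·sin θ → (-20.9468, -1.3109, 251.7000°)

(-20.9468, -1.3109, 251.7000°)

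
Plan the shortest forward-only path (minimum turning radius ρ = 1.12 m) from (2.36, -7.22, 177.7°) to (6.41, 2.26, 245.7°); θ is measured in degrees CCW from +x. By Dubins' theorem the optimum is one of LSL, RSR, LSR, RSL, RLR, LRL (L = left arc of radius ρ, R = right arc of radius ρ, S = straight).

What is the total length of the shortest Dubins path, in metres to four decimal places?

15.0208 m

Let ψ = atan2(Δy, Δx) = atan2(9.48, 4.05) = 66.8671° be the start→goal bearing.
Normalize: d = |goal − start| / ρ = 10.308875/1.12 = 9.204353, α = (θ_start − ψ) mod 360° = 110.8329° = 1.934399 rad, β = (θ_goal − ψ) mod 360° = 178.8329° = 3.121223 rad.
Common terms: sin α = 0.934622, cos α = -0.355644, sin β = 0.020368, cos β = -0.999793, cos(α−β) = 0.374607, d² = 84.720105. Work in radians in the unit-radius frame; every candidate has L = ρ·(t + p + q).
LSL: p² = 2 + d² − 2cos(α−β) + 2d(sin α − sin β) = 102.801113; p = √p² = 10.139088; φ = atan2(cos β − cos α, d + sin α − sin β) = -0.063574 rad; t = (φ − α) mod 2π = 4.285212 rad, q = (β − φ) mod 2π = 3.184797 rad → L = 1.12·(4.285212 + 10.139088 + 3.184797) = 1.12·17.609098 = 19.722189 m
RSR: p² = 2 + d² − 2cos(α−β) + 2d(sin β − sin α) = 69.140671; p = √p² = 8.315087; φ = atan2(cos α − cos β, d − sin α + sin β) = 0.077545 rad; t = (α − φ) mod 2π = 1.856854 rad, q = (φ − β) mod 2π = 3.239507 rad → L = 1.12·(1.856854 + 8.315087 + 3.239507) = 1.12·13.411448 = 15.020822 m
LSR: p² = d² − 2 + 2cos(α−β) + 2d(sin α + sin β) = 101.049442; p = √p² = 10.052335; φ = atan2(−cos α − cos β, d + sin α + sin β) − atan2(−2, p) = 0.329029 rad; t = (φ − α) mod 2π = 4.677815 rad, q = (φ − β) mod 2π = 3.490991 rad → L = 1.12·(4.677815 + 10.052335 + 3.490991) = 1.12·18.221141 = 20.407678 m
RSL: p² = d² − 2 + 2cos(α−β) − 2d(sin α + sin β) = 65.889194; p = √p² = 8.117216; φ = atan2(cos α + cos β, d − sin α − sin β) − atan2(2, p) = -0.404431 rad; t = (α − φ) mod 2π = 2.338830 rad, q = (β − φ) mod 2π = 3.525654 rad → L = 1.12·(2.338830 + 8.117216 + 3.525654) = 1.12·13.981700 = 15.659504 m
RLR: c = (6 − d² + 2cos(α−β) + 2d(sin α − sin β))/8 = -7.642584, |c| > 1 → infeasible
LRL: c = (6 − d² + 2cos(α−β) − 2d(sin α − sin β))/8 = -11.850139, |c| > 1 → infeasible
Shortest: RSR with L = 15.020822 m ≈ 15.0208 m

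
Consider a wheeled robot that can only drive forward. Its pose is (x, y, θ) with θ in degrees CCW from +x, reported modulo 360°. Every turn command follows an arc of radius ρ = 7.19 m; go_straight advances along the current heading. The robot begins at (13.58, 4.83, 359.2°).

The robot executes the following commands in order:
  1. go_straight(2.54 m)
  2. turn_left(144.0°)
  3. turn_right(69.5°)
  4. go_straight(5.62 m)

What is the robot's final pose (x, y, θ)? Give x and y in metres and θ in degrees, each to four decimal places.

(19.5104, 30.9105, 73.7000°)

set_pose: (x, y, θ) = (13.5800, 4.8300, 359.2000°), ρ = 7.19
go_straight(2.54): x += 2.54·cos θ, y += 2.54·sin θ → (16.1198, 4.7945, 359.2000°)
turn_left(144.0°): centre at ρ to the left, rotate +144.0° → (20.5271, 17.7411, 503.2000° ≡ 143.2000°)
turn_right(69.5°): centre at ρ to the right, rotate −69.5° → (17.9331, 25.5163, 73.7000°)
go_straight(5.62): x += 5.62·cos θ, y += 5.62·sin θ → (19.5104, 30.9105, 73.7000°)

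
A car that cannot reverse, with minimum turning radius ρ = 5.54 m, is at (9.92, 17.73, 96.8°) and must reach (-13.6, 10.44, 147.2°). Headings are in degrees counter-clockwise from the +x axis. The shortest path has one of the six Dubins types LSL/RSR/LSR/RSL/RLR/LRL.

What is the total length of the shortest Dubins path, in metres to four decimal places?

32.0862 m

Let ψ = atan2(Δy, Δx) = atan2(-7.29, -23.52) = -162.7792° be the start→goal bearing.
Normalize: d = |goal − start| / ρ = 24.623860/5.54 = 4.444740, α = (θ_start − ψ) mod 360° = 259.5792° = 4.530512 rad, β = (θ_goal − ψ) mod 360° = 309.9792° = 5.410158 rad.
Common terms: sin α = -0.983506, cos α = -0.180876, sin β = -0.766277, cos β = 0.642510, cos(α−β) = 0.637424, d² = 19.755715. Work in radians in the unit-radius frame; every candidate has L = ρ·(t + p + q).
LSL: p² = 2 + d² − 2cos(α−β) + 2d(sin α − sin β) = 18.549818; p = √p² = 4.306950; φ = atan2(cos β − cos α, d + sin α − sin β) = 0.192360 rad; t = (φ − α) mod 2π = 1.945033 rad, q = (β − φ) mod 2π = 5.217798 rad → L = 5.54·(1.945033 + 4.306950 + 5.217798) = 5.54·11.469781 = 63.542588 m
RSR: p² = 2 + d² − 2cos(α−β) + 2d(sin β − sin α) = 22.411916; p = √p² = 4.734123; φ = atan2(cos α − cos β, d − sin α + sin β) = -0.174815 rad; t = (α − φ) mod 2π = 4.705327 rad, q = (φ − β) mod 2π = 0.698212 rad → L = 5.54·(4.705327 + 4.734123 + 0.698212) = 5.54·10.137662 = 56.162647 m
LSR: p² = d² − 2 + 2cos(α−β) + 2d(sin α + sin β) = 3.475898; p = √p² = 1.864376; φ = atan2(−cos α − cos β, d + sin α + sin β) − atan2(−2, p) = 0.650831 rad; t = (φ − α) mod 2π = 2.403504 rad, q = (φ − β) mod 2π = 1.523858 rad → L = 5.54·(2.403504 + 1.864376 + 1.523858) = 5.54·5.791737 = 32.086226 m
RSL: p² = d² − 2 + 2cos(α−β) − 2d(sin α + sin β) = 34.585228; p = √p² = 5.880921; φ = atan2(cos α + cos β, d − sin α − sin β) − atan2(2, p) = -0.253427 rad; t = (α − φ) mod 2π = 4.783940 rad, q = (β − φ) mod 2π = 5.663585 rad → L = 5.54·(4.783940 + 5.880921 + 5.663585) = 5.54·16.328446 = 90.459589 m
RLR: c = (6 − d² + 2cos(α−β) + 2d(sin α − sin β))/8 = -1.801490, |c| > 1 → infeasible
LRL: c = (6 − d² + 2cos(α−β) − 2d(sin α − sin β))/8 = -1.318727, |c| > 1 → infeasible
Shortest: LSR with L = 32.086226 m ≈ 32.0862 m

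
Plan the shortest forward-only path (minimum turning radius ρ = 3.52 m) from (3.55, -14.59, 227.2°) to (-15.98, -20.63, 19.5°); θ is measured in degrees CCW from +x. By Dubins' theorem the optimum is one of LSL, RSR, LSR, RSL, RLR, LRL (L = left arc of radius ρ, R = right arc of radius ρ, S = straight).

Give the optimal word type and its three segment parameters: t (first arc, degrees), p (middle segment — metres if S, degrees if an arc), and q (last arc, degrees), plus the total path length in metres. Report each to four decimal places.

RSR: t = 10.5153°, p = 19.6678 m, q = 197.1847°, L = 32.4279 m

Let ψ = atan2(Δy, Δx) = atan2(-6.04, -19.53) = -162.8148° be the start→goal bearing.
Normalize: d = |goal − start| / ρ = 20.442664/3.52 = 5.807575, α = (θ_start − ψ) mod 360° = 30.0148° = 0.523858 rad, β = (θ_goal − ψ) mod 360° = 182.3148° = 3.181994 rad.
Common terms: sin α = 0.500224, cos α = 0.865896, sin β = -0.040391, cos β = -0.999184, cos(α−β) = -0.885394, d² = 33.727926. Work in radians in the unit-radius frame; every candidate has L = ρ·(t + p + q).
LSL: p² = 2 + d² − 2cos(α−β) + 2d(sin α − sin β) = 43.778039; p = √p² = 6.616497; φ = atan2(cos β − cos α, d + sin α − sin β) = -0.285756 rad; t = (φ − α) mod 2π = 5.473571 rad, q = (β − φ) mod 2π = 3.467751 rad → L = 3.52·(5.473571 + 6.616497 + 3.467751) = 3.52·15.557819 = 54.763524 m
RSR: p² = 2 + d² − 2cos(α−β) + 2d(sin β − sin α) = 31.219389; p = √p² = 5.587431; φ = atan2(cos α − cos β, d − sin α + sin β) = 0.340331 rad; t = (α − φ) mod 2π = 0.183527 rad, q = (φ − β) mod 2π = 3.441522 rad → L = 3.52·(0.183527 + 5.587431 + 3.441522) = 3.52·9.212480 = 32.427930 m
LSR: p² = d² − 2 + 2cos(α−β) + 2d(sin α + sin β) = 35.298176; p = √p² = 5.941227; φ = atan2(−cos α − cos β, d + sin α + sin β) − atan2(−2, p) = 0.345979 rad; t = (φ − α) mod 2π = 6.105306 rad, q = (φ − β) mod 2π = 3.447170 rad → L = 3.52·(6.105306 + 5.941227 + 3.447170) = 3.52·15.493703 = 54.537835 m
RSL: p² = d² − 2 + 2cos(α−β) − 2d(sin α + sin β) = 24.616102; p = √p² = 4.961462; φ = atan2(cos α + cos β, d − sin α − sin β) − atan2(2, p) = -0.408101 rad; t = (α − φ) mod 2π = 0.931959 rad, q = (β − φ) mod 2π = 3.590095 rad → L = 3.52·(0.931959 + 4.961462 + 3.590095) = 3.52·9.483516 = 33.381976 m
RLR: c = (6 − d² + 2cos(α−β) + 2d(sin α − sin β))/8 = -2.902424, |c| > 1 → infeasible
LRL: c = (6 − d² + 2cos(α−β) − 2d(sin α − sin β))/8 = -4.472255, |c| > 1 → infeasible
Shortest: RSR with L = 32.427930 m ≈ 32.4279 m
Convert RSR to answer units (arcs ×180/π): t = 0.183527·180/π = 10.5153°, p = ρ·p = 3.52·5.587431 = 19.6678 m, q = 3.441522·180/π = 197.1847°, L = 32.4279 m.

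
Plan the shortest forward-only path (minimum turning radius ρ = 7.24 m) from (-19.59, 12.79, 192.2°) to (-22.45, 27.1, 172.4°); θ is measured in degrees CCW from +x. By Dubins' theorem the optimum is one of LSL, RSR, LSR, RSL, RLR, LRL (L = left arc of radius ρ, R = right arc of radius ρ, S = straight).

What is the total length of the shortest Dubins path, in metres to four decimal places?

58.1713 m

Let ψ = atan2(Δy, Δx) = atan2(14.31, -2.86) = 101.3022° be the start→goal bearing.
Normalize: d = |goal − start| / ρ = 14.593002/7.24 = 2.015608, α = (θ_start − ψ) mod 360° = 90.8978° = 1.586465 rad, β = (θ_goal − ψ) mod 360° = 71.0978° = 1.240890 rad.
Common terms: sin α = 0.999877, cos α = -0.015668, sin β = 0.946073, cos β = 0.323954, cos(α−β) = 0.940881, d² = 4.062676. Work in radians in the unit-radius frame; every candidate has L = ρ·(t + p + q).
LSL: p² = 2 + d² − 2cos(α−β) + 2d(sin α − sin β) = 4.397812; p = √p² = 2.097096; φ = atan2(cos β − cos α, d + sin α − sin β) = 0.162665 rad; t = (φ − α) mod 2π = 4.859385 rad, q = (β − φ) mod 2π = 1.078225 rad → L = 7.24·(4.859385 + 2.097096 + 1.078225) = 7.24·8.034706 = 58.171272 m
RSR: p² = 2 + d² − 2cos(α−β) + 2d(sin β − sin α) = 3.964016; p = √p² = 1.990984; φ = atan2(cos α − cos β, d − sin α + sin β) = -0.171419 rad; t = (α − φ) mod 2π = 1.757884 rad, q = (φ − β) mod 2π = 4.870877 rad → L = 7.24·(1.757884 + 1.990984 + 4.870877) = 7.24·8.619744 = 62.406949 m
LSR: p² = d² − 2 + 2cos(α−β) + 2d(sin α + sin β) = 11.788982; p = √p² = 3.433509; φ = atan2(−cos α − cos β, d + sin α + sin β) − atan2(−2, p) = 0.449786 rad; t = (φ − α) mod 2π = 5.146506 rad, q = (φ − β) mod 2π = 5.492081 rad → L = 7.24·(5.146506 + 3.433509 + 5.492081) = 7.24·14.072095 = 101.881967 m
RSL: p² = d² − 2 + 2cos(α−β) − 2d(sin α + sin β) = -3.900108 < 0 → infeasible
RLR: c = (6 − d² + 2cos(α−β) + 2d(sin α − sin β))/8 = 0.504498; p = 2π − arccos c = 5.241189 rad; φ = atan2(cos α − cos β, d − sin α + sin β) = -0.171419 rad; t = (α − φ + p/2) mod 2π = 4.378479 rad, q = (α − β − t + p) mod 2π = 1.208286 rad → L = 7.24·(4.378479 + 5.241189 + 1.208286) = 7.24·10.827954 = 78.394387 m
LRL: c = (6 − d² + 2cos(α−β) − 2d(sin α − sin β))/8 = 0.450274; p = 2π − arccos c = 5.179461 rad; φ = atan2(cos β − cos α, d + sin α − sin β) = 0.162665 rad; t = (φ − α + p/2) mod 2π = 1.165930 rad, q = (β − α − t + p) mod 2π = 3.667955 rad → L = 7.24·(1.165930 + 5.179461 + 3.667955) = 7.24·10.013346 = 72.496626 m
Shortest: LSL with L = 58.171272 m ≈ 58.1713 m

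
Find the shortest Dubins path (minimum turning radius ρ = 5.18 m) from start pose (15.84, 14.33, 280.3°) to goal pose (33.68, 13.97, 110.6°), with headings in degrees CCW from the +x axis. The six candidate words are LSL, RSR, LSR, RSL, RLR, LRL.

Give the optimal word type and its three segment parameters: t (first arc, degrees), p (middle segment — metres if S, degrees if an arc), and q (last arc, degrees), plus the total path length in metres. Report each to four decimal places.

LSL: t = 58.2067°, p = 8.4847 m, q = 132.0933°, L = 25.6894 m

Let ψ = atan2(Δy, Δx) = atan2(-0.36, 17.84) = -1.1560° be the start→goal bearing.
Normalize: d = |goal − start| / ρ = 17.843632/5.18 = 3.444717, α = (θ_start − ψ) mod 360° = 281.4560° = 4.912335 rad, β = (θ_goal − ψ) mod 360° = 111.7560° = 1.950511 rad.
Common terms: sin α = -0.980077, cos α = 0.198616, sin β = 0.928771, cos β = -0.370655, cos(α−β) = -0.983885, d² = 11.866072. Work in radians in the unit-radius frame; every candidate has L = ρ·(t + p + q).
LSL: p² = 2 + d² − 2cos(α−β) + 2d(sin α − sin β) = 2.682962; p = √p² = 1.637975; φ = atan2(cos β − cos α, d + sin α − sin β) = -0.354952 rad; t = (φ − α) mod 2π = 1.015898 rad, q = (β − φ) mod 2π = 2.305463 rad → L = 5.18·(1.015898 + 1.637975 + 2.305463) = 5.18·4.959337 = 25.689364 m
RSR: p² = 2 + d² − 2cos(α−β) + 2d(sin β − sin α) = 28.984723; p = √p² = 5.383746; φ = atan2(cos α − cos β, d − sin α + sin β) = 0.105937 rad; t = (α − φ) mod 2π = 4.806398 rad, q = (φ − β) mod 2π = 4.438611 rad → L = 5.18·(4.806398 + 5.383746 + 4.438611) = 5.18·14.628755 = 75.776952 m
LSR: p² = d² − 2 + 2cos(α−β) + 2d(sin α + sin β) = 7.544827; p = √p² = 2.746785; φ = atan2(−cos α − cos β, d + sin α + sin β) − atan2(−2, p) = 0.680008 rad; t = (φ − α) mod 2π = 2.050858 rad, q = (φ − β) mod 2π = 5.012682 rad → L = 5.18·(2.050858 + 2.746785 + 5.012682) = 5.18·9.810325 = 50.817485 m
RSL: p² = d² − 2 + 2cos(α−β) − 2d(sin α + sin β) = 8.251778; p = √p² = 2.872591; φ = atan2(cos α + cos β, d − sin α − sin β) − atan2(2, p) = -0.657365 rad; t = (α − φ) mod 2π = 5.569700 rad, q = (β − φ) mod 2π = 2.607876 rad → L = 5.18·(5.569700 + 2.872591 + 2.607876) = 5.18·11.050167 = 57.239864 m
RLR: c = (6 − d² + 2cos(α−β) + 2d(sin α − sin β))/8 = -2.623090, |c| > 1 → infeasible
LRL: c = (6 − d² + 2cos(α−β) − 2d(sin α − sin β))/8 = 0.664630; p = 2π − arccos c = 5.439387 rad; φ = atan2(cos β − cos α, d + sin α − sin β) = -0.354952 rad; t = (φ − α + p/2) mod 2π = 3.735592 rad, q = (β − α − t + p) mod 2π = 5.025157 rad → L = 5.18·(3.735592 + 5.439387 + 5.025157) = 5.18·14.200136 = 73.556703 m
Shortest: LSL with L = 25.689364 m ≈ 25.6894 m
Convert LSL to answer units (arcs ×180/π): t = 1.015898·180/π = 58.2067°, p = ρ·p = 5.18·1.637975 = 8.4847 m, q = 2.305463·180/π = 132.0933°, L = 25.6894 m.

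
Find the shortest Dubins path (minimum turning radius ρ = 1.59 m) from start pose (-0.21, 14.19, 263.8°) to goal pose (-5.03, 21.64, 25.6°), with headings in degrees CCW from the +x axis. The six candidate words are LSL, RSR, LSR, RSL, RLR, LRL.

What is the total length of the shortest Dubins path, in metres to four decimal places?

Let ψ = atan2(Δy, Δx) = atan2(7.45, -4.82) = 122.9021° be the start→goal bearing.
Normalize: d = |goal − start| / ρ = 8.873269/1.59 = 5.580672, α = (θ_start − ψ) mod 360° = 140.8979° = 2.459133 rad, β = (θ_goal − ψ) mod 360° = 262.6979° = 4.584944 rad.
Common terms: sin α = 0.630704, cos α = -0.776024, sin β = -0.991890, cos β = -0.127100, cos(α−β) = -0.526956, d² = 31.143903. Work in radians in the unit-radius frame; every candidate has L = ρ·(t + p + q).
LSL: p² = 2 + d² − 2cos(α−β) + 2d(sin α − sin β) = 52.308139; p = √p² = 7.232437; φ = atan2(cos β − cos α, d + sin α − sin β) = 0.089845 rad; t = (φ − α) mod 2π = 3.913897 rad, q = (β − φ) mod 2π = 4.495099 rad → L = 1.59·(3.913897 + 7.232437 + 4.495099) = 1.59·15.641433 = 24.869878 m
RSR: p² = 2 + d² − 2cos(α−β) + 2d(sin β − sin α) = 16.087489; p = √p² = 4.010921; φ = atan2(cos α − cos β, d − sin α + sin β) = -0.162503 rad; t = (α − φ) mod 2π = 2.621637 rad, q = (φ − β) mod 2π = 1.535738 rad → L = 1.59·(2.621637 + 4.010921 + 1.535738) = 1.59·8.168295 = 12.987590 m
LSR: p² = d² − 2 + 2cos(α−β) + 2d(sin α + sin β) = 24.058667; p = √p² = 4.904963; φ = atan2(−cos α − cos β, d + sin α + sin β) − atan2(−2, p) = 0.558503 rad; t = (φ − α) mod 2π = 4.382555 rad, q = (φ − β) mod 2π = 2.256744 rad → L = 1.59·(4.382555 + 4.904963 + 2.256744) = 1.59·11.544262 = 18.355377 m
RSL: p² = d² − 2 + 2cos(α−β) − 2d(sin α + sin β) = 32.121315; p = √p² = 5.667567; φ = atan2(cos α + cos β, d − sin α − sin β) − atan2(2, p) = -0.490082 rad; t = (α − φ) mod 2π = 2.949215 rad, q = (β − φ) mod 2π = 5.075026 rad → L = 1.59·(2.949215 + 5.667567 + 5.075026) = 1.59·13.691808 = 21.769974 m
RLR: c = (6 − d² + 2cos(α−β) + 2d(sin α − sin β))/8 = -1.010936, |c| > 1 → infeasible
LRL: c = (6 − d² + 2cos(α−β) − 2d(sin α − sin β))/8 = -5.538517, |c| > 1 → infeasible
Shortest: RSR with L = 12.987590 m ≈ 12.9876 m

12.9876 m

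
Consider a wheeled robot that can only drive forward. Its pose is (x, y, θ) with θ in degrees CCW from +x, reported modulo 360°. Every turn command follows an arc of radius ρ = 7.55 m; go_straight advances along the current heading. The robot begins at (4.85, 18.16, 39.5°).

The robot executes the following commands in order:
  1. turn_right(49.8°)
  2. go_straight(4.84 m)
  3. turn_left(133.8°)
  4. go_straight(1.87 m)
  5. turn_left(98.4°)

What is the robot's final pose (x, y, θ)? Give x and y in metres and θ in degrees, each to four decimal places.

(11.0400, 33.5044, 221.9000°)

set_pose: (x, y, θ) = (4.8500, 18.1600, 39.5000°), ρ = 7.55
turn_right(49.8°): centre at ρ to the right, rotate −49.8° → (11.0023, 19.7626, -10.3000° ≡ 349.7000°)
go_straight(4.84): x += 4.84·cos θ, y += 4.84·sin θ → (15.7644, 18.8972, 349.7000°)
turn_left(133.8°): centre at ρ to the left, rotate +133.8° → (23.4101, 30.4926, 483.5000° ≡ 123.5000°)
go_straight(1.87): x += 1.87·cos θ, y += 1.87·sin θ → (22.3780, 32.0520, 123.5000°)
turn_left(98.4°): centre at ρ to the left, rotate +98.4° → (11.0400, 33.5044, 221.9000°)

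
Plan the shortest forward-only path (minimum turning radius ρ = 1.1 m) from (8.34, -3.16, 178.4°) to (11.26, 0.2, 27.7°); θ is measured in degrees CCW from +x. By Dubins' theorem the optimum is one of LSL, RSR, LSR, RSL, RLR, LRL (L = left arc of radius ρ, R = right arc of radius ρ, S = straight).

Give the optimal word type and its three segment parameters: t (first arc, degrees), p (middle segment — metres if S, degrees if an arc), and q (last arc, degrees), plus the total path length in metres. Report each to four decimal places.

Let ψ = atan2(Δy, Δx) = atan2(3.36, 2.92) = 49.0078° be the start→goal bearing.
Normalize: d = |goal − start| / ρ = 4.451517/1.1 = 4.046833, α = (θ_start − ψ) mod 360° = 129.3922° = 2.258320 rad, β = (θ_goal − ψ) mod 360° = 338.6922° = 5.911294 rad.
Common terms: sin α = 0.772820, cos α = -0.634625, sin β = -0.363378, cos β = 0.931642, cos(α−β) = -0.872069, d² = 16.376860. Work in radians in the unit-radius frame; every candidate has L = ρ·(t + p + q).
LSL: p² = 2 + d² − 2cos(α−β) + 2d(sin α − sin β) = 29.317007; p = √p² = 5.414518; φ = atan2(cos β − cos α, d + sin α − sin β) = 0.293466 rad; t = (φ − α) mod 2π = 4.318331 rad, q = (β − φ) mod 2π = 5.617828 rad → L = 1.1·(4.318331 + 5.414518 + 5.617828) = 1.1·15.350678 = 16.885745 m
RSR: p² = 2 + d² − 2cos(α−β) + 2d(sin β − sin α) = 10.924989; p = √p² = 3.305297; φ = atan2(cos α − cos β, d − sin α + sin β) = -0.493676 rad; t = (α − φ) mod 2π = 2.751995 rad, q = (φ − β) mod 2π = 6.161401 rad → L = 1.1·(2.751995 + 3.305297 + 6.161401) = 1.1·12.218694 = 13.440563 m
LSR: p² = d² − 2 + 2cos(α−β) + 2d(sin α + sin β) = 15.946607; p = √p² = 3.993320; φ = atan2(−cos α − cos β, d + sin α + sin β) − atan2(−2, p) = 0.397764 rad; t = (φ − α) mod 2π = 4.422629 rad, q = (φ − β) mod 2π = 0.769655 rad → L = 1.1·(4.422629 + 3.993320 + 0.769655) = 1.1·9.185604 = 10.104165 m
RSL: p² = d² − 2 + 2cos(α−β) − 2d(sin α + sin β) = 9.318835; p = √p² = 3.052677; φ = atan2(cos α + cos β, d − sin α − sin β) − atan2(2, p) = -0.498520 rad; t = (α − φ) mod 2π = 2.756840 rad, q = (β − φ) mod 2π = 0.126629 rad → L = 1.1·(2.756840 + 3.052677 + 0.126629) = 1.1·5.936146 = 6.529760 m
RLR: c = (6 − d² + 2cos(α−β) + 2d(sin α − sin β))/8 = -0.365624; p = 2π − arccos c = 4.338086 rad; φ = atan2(cos α − cos β, d − sin α + sin β) = -0.493676 rad; t = (α − φ + p/2) mod 2π = 4.921038 rad, q = (α − β − t + p) mod 2π = 2.047259 rad → L = 1.1·(4.921038 + 4.338086 + 2.047259) = 1.1·11.306384 = 12.437022 m
LRL: c = (6 − d² + 2cos(α−β) − 2d(sin α − sin β))/8 = -2.664626, |c| > 1 → infeasible
Shortest: RSL with L = 6.529760 m ≈ 6.5298 m
Convert RSL to answer units (arcs ×180/π): t = 2.756840·180/π = 157.9553°, p = ρ·p = 1.1·3.052677 = 3.3579 m, q = 0.126629·180/π = 7.2553°, L = 6.5298 m.

RSL: t = 157.9553°, p = 3.3579 m, q = 7.2553°, L = 6.5298 m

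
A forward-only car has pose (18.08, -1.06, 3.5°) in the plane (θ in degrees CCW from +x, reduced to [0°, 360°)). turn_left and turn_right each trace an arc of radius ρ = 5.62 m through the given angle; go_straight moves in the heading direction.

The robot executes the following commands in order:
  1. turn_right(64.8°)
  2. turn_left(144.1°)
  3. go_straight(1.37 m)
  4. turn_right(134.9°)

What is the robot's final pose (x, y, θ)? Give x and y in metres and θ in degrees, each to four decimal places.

set_pose: (x, y, θ) = (18.0800, -1.0600, 3.5000°), ρ = 5.62
turn_right(64.8°): centre at ρ to the right, rotate −64.8° → (23.3527, -3.9707, -61.3000° ≡ 298.7000°)
turn_left(144.1°): centre at ρ to the left, rotate +144.1° → (33.8579, -1.9762, 442.8000° ≡ 82.8000°)
go_straight(1.37): x += 1.37·cos θ, y += 1.37·sin θ → (34.0296, -0.6170, 82.8000°)
turn_right(134.9°): centre at ρ to the right, rotate −134.9° → (44.0399, 2.1309, -52.1000° ≡ 307.9000°)

(44.0399, 2.1309, 307.9000°)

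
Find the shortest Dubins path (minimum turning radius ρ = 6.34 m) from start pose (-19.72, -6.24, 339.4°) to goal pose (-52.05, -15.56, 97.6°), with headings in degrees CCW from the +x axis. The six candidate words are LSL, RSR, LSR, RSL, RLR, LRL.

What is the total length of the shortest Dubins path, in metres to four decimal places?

Let ψ = atan2(Δy, Δx) = atan2(-9.32, -32.33) = -163.9189° be the start→goal bearing.
Normalize: d = |goal − start| / ρ = 33.646564/6.34 = 5.307029, α = (θ_start − ψ) mod 360° = 143.3189° = 2.501387 rad, β = (θ_goal − ψ) mod 360° = 261.5189° = 4.564367 rad.
Common terms: sin α = 0.597360, cos α = -0.801973, sin β = -0.989065, cos β = -0.147483, cos(α−β) = -0.472551, d² = 28.164558. Work in radians in the unit-radius frame; every candidate has L = ρ·(t + p + q).
LSL: p² = 2 + d² − 2cos(α−β) + 2d(sin α − sin β) = 47.948064; p = √p² = 6.924454; φ = atan2(cos β − cos α, d + sin α − sin β) = 0.094660 rad; t = (φ − α) mod 2π = 3.876458 rad, q = (β − φ) mod 2π = 4.469706 rad → L = 6.34·(3.876458 + 6.924454 + 4.469706) = 6.34·15.270619 = 96.815722 m
RSR: p² = 2 + d² − 2cos(α−β) + 2d(sin β − sin α) = 14.271255; p = √p² = 3.777731; φ = atan2(cos α − cos β, d − sin α + sin β) = -0.174128 rad; t = (α − φ) mod 2π = 2.675516 rad, q = (φ − β) mod 2π = 1.544691 rad → L = 6.34·(2.675516 + 3.777731 + 1.544691) = 6.34·7.997938 = 50.706924 m
LSR: p² = d² − 2 + 2cos(α−β) + 2d(sin α + sin β) = 21.061881; p = √p² = 4.589323; φ = atan2(−cos α − cos β, d + sin α + sin β) − atan2(−2, p) = 0.601790 rad; t = (φ − α) mod 2π = 4.383588 rad, q = (φ − β) mod 2π = 2.320609 rad → L = 6.34·(4.383588 + 4.589323 + 2.320609) = 6.34·11.293519 = 71.600914 m
RSL: p² = d² − 2 + 2cos(α−β) − 2d(sin α + sin β) = 29.377031; p = √p² = 5.420058; φ = atan2(cos α + cos β, d − sin α − sin β) − atan2(2, p) = -0.518592 rad; t = (α − φ) mod 2π = 3.019979 rad, q = (β − φ) mod 2π = 5.082958 rad → L = 6.34·(3.019979 + 5.420058 + 5.082958) = 6.34·13.522995 = 85.735790 m
RLR: c = (6 − d² + 2cos(α−β) + 2d(sin α − sin β))/8 = -0.783907; p = 2π − arccos c = 3.811456 rad; φ = atan2(cos α − cos β, d − sin α + sin β) = -0.174128 rad; t = (α − φ + p/2) mod 2π = 4.581243 rad, q = (α − β − t + p) mod 2π = 3.450418 rad → L = 6.34·(4.581243 + 3.811456 + 3.450418) = 6.34·11.843117 = 75.085363 m
LRL: c = (6 − d² + 2cos(α−β) − 2d(sin α − sin β))/8 = -4.993508, |c| > 1 → infeasible
Shortest: RSR with L = 50.706924 m ≈ 50.7069 m

50.7069 m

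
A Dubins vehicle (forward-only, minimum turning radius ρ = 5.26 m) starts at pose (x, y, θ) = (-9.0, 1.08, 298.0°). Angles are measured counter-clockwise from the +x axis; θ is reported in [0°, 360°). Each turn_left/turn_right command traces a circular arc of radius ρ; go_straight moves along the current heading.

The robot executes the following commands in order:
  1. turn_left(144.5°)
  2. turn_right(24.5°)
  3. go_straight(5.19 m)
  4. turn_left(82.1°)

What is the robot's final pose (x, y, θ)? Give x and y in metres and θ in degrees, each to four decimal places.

set_pose: (x, y, θ) = (-9.0000, 1.0800, 298.0000°), ρ = 5.26
turn_left(144.5°): centre at ρ to the left, rotate +144.5° → (0.8593, 2.8629, 442.5000° ≡ 82.5000°)
turn_right(24.5°): centre at ρ to the right, rotate −24.5° → (1.6136, 4.9637, 58.0000°)
go_straight(5.19): x += 5.19·cos θ, y += 5.19·sin θ → (4.3639, 9.3650, 58.0000°)
turn_left(82.1°): centre at ρ to the left, rotate +82.1° → (3.2771, 16.1877, 140.1000°)

(3.2771, 16.1877, 140.1000°)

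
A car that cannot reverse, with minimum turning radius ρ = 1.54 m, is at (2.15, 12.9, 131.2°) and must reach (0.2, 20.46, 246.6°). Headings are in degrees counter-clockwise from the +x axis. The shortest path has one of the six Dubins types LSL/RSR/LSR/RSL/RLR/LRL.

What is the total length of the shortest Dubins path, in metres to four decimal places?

Let ψ = atan2(Δy, Δx) = atan2(7.56, -1.95) = 104.4634° be the start→goal bearing.
Normalize: d = |goal − start| / ρ = 7.807439/1.54 = 5.069765, α = (θ_start − ψ) mod 360° = 26.7366° = 0.466641 rad, β = (θ_goal − ψ) mod 360° = 142.1366° = 2.480751 rad.
Common terms: sin α = 0.449889, cos α = 0.893084, sin β = 0.613781, cos β = -0.789476, cos(α−β) = -0.428935, d² = 25.702522. Work in radians in the unit-radius frame; every candidate has L = ρ·(t + p + q).
LSL: p² = 2 + d² − 2cos(α−β) + 2d(sin α − sin β) = 26.898604; p = √p² = 5.186386; φ = atan2(cos β − cos α, d + sin α − sin β) = -0.330397 rad; t = (φ − α) mod 2π = 5.486147 rad, q = (β − φ) mod 2π = 2.811148 rad → L = 1.54·(5.486147 + 5.186386 + 2.811148) = 1.54·13.483682 = 20.764870 m
RSR: p² = 2 + d² − 2cos(α−β) + 2d(sin β − sin α) = 30.222179; p = √p² = 5.497470; φ = atan2(cos α − cos β, d − sin α + sin β) = 0.311053 rad; t = (α − φ) mod 2π = 0.155589 rad, q = (φ − β) mod 2π = 4.113487 rad → L = 1.54·(0.155589 + 5.497470 + 4.113487) = 1.54·9.766546 = 15.040480 m
LSR: p² = d² − 2 + 2cos(α−β) + 2d(sin α + sin β) = 33.629772; p = √p² = 5.799118; φ = atan2(−cos α − cos β, d + sin α + sin β) − atan2(−2, p) = 0.315216 rad; t = (φ − α) mod 2π = 6.131759 rad, q = (φ − β) mod 2π = 4.117650 rad → L = 1.54·(6.131759 + 5.799118 + 4.117650) = 1.54·16.048527 = 24.714732 m
RSL: p² = d² − 2 + 2cos(α−β) − 2d(sin α + sin β) = 12.059531; p = √p² = 3.472684; φ = atan2(cos α + cos β, d − sin α − sin β) − atan2(2, p) = -0.496671 rad; t = (α − φ) mod 2π = 0.963313 rad, q = (β − φ) mod 2π = 2.977423 rad → L = 1.54·(0.963313 + 3.472684 + 2.977423) = 1.54·7.413419 = 11.416665 m
RLR: c = (6 − d² + 2cos(α−β) + 2d(sin α − sin β))/8 = -2.777772, |c| > 1 → infeasible
LRL: c = (6 − d² + 2cos(α−β) − 2d(sin α − sin β))/8 = -2.362326, |c| > 1 → infeasible
Shortest: RSL with L = 11.416665 m ≈ 11.4167 m

11.4167 m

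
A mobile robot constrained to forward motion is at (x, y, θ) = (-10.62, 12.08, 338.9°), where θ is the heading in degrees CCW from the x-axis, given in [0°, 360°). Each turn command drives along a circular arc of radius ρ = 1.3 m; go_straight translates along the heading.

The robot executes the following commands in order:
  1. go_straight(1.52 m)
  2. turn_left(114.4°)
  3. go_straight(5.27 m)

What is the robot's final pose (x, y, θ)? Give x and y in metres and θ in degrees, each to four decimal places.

set_pose: (x, y, θ) = (-10.6200, 12.0800, 338.9000°), ρ = 1.3
go_straight(1.52): x += 1.52·cos θ, y += 1.52·sin θ → (-9.2019, 11.5328, 338.9000°)
turn_left(114.4°): centre at ρ to the left, rotate +114.4° → (-7.4361, 12.8205, 453.3000° ≡ 93.3000°)
go_straight(5.27): x += 5.27·cos θ, y += 5.27·sin θ → (-7.7394, 18.0817, 93.3000°)

(-7.7394, 18.0817, 93.3000°)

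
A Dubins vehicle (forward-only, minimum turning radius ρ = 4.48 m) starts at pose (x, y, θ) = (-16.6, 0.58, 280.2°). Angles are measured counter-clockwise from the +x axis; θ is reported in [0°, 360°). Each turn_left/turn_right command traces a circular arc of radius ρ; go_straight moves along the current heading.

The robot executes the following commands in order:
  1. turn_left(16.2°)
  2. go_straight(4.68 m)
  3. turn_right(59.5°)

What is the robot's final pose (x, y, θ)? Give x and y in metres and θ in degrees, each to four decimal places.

set_pose: (x, y, θ) = (-16.6000, 0.5800, 280.2000°), ρ = 4.48
turn_left(16.2°): centre at ρ to the left, rotate +16.2° → (-16.2036, -0.6186, 296.4000°)
go_straight(4.68): x += 4.68·cos θ, y += 4.68·sin θ → (-14.1227, -4.8106, 296.4000°)
turn_right(59.5°): centre at ρ to the right, rotate −59.5° → (-14.3825, -9.2491, 236.9000°)

(-14.3825, -9.2491, 236.9000°)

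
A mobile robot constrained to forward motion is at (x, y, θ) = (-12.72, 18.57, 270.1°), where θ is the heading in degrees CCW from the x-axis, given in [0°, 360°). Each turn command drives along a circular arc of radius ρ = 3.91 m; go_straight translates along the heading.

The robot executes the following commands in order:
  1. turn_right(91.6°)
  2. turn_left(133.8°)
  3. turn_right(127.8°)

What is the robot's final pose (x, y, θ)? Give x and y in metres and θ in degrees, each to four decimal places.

(-22.3118, 1.5850, 184.5000°)

set_pose: (x, y, θ) = (-12.7200, 18.5700, 270.1000°), ρ = 3.91
turn_right(91.6°): centre at ρ to the right, rotate −91.6° → (-16.7323, 14.6545, 178.5000°)
turn_left(133.8°): centre at ρ to the left, rotate +133.8° → (-19.7267, 8.1144, 312.3000°)
turn_right(127.8°): centre at ρ to the right, rotate −127.8° → (-22.3118, 1.5850, 184.5000°)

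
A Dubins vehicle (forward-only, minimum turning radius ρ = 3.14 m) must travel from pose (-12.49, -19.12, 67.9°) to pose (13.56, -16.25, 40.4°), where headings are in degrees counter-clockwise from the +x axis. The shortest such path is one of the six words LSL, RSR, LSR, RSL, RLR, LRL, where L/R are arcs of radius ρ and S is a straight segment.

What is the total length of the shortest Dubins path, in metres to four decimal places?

Let ψ = atan2(Δy, Δx) = atan2(2.87, 26.05) = 6.2871° be the start→goal bearing.
Normalize: d = |goal − start| / ρ = 26.207621/3.14 = 8.346376, α = (θ_start − ψ) mod 360° = 61.6129° = 1.075348 rad, β = (θ_goal − ψ) mod 360° = 34.1129° = 0.595383 rad.
Common terms: sin α = 0.879756, cos α = 0.475426, sin β = 0.560826, cos β = 0.827934, cos(α−β) = 0.887011, d² = 69.661994. Work in radians in the unit-radius frame; every candidate has L = ρ·(t + p + q).
LSL: p² = 2 + d² − 2cos(α−β) + 2d(sin α − sin β) = 75.211794; p = √p² = 8.672473; φ = atan2(cos β − cos α, d + sin α − sin β) = 0.040658 rad; t = (φ − α) mod 2π = 5.248495 rad, q = (β − φ) mod 2π = 0.554725 rad → L = 3.14·(5.248495 + 8.672473 + 0.554725) = 3.14·14.475693 = 45.453676 m
RSR: p² = 2 + d² − 2cos(α−β) + 2d(sin β − sin α) = 64.564152; p = √p² = 8.035182; φ = atan2(cos α − cos β, d − sin α + sin β) = -0.043885 rad; t = (α − φ) mod 2π = 1.119233 rad, q = (φ − β) mod 2π = 5.643918 rad → L = 3.14·(1.119233 + 8.035182 + 5.643918) = 3.14·14.798333 = 46.466766 m
LSR: p² = d² − 2 + 2cos(α−β) + 2d(sin α + sin β) = 93.483287; p = √p² = 9.668676; φ = atan2(−cos α − cos β, d + sin α + sin β) − atan2(−2, p) = 0.071583 rad; t = (φ − α) mod 2π = 5.279420 rad, q = (φ − β) mod 2π = 5.759385 rad → L = 3.14·(5.279420 + 9.668676 + 5.759385) = 3.14·20.707480 = 65.021488 m
RSL: p² = d² − 2 + 2cos(α−β) − 2d(sin α + sin β) = 45.388745; p = √p² = 6.737117; φ = atan2(cos α + cos β, d − sin α − sin β) − atan2(2, p) = -0.102036 rad; t = (α − φ) mod 2π = 1.177385 rad, q = (β − φ) mod 2π = 0.697419 rad → L = 3.14·(1.177385 + 6.737117 + 0.697419) = 3.14·8.611921 = 27.041431 m
RLR: c = (6 − d² + 2cos(α−β) + 2d(sin α − sin β))/8 = -7.070519, |c| > 1 → infeasible
LRL: c = (6 − d² + 2cos(α−β) − 2d(sin α − sin β))/8 = -8.401474, |c| > 1 → infeasible
Shortest: RSL with L = 27.041431 m ≈ 27.0414 m

27.0414 m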